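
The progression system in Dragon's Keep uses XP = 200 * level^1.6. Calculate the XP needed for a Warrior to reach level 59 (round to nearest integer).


XP = 200 * level^1.6
Substitute level = 59:
XP = 200 * 59^1.6
= 200 * 681.339
= 136268

136268 XP


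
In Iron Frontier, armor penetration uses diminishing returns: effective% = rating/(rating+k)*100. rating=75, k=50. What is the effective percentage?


effective% = rating / (rating + k) * 100
= 75 / (75 + 50) * 100
= 75 / 125 * 100
= 0.6 * 100
= 60.00%

60.00%


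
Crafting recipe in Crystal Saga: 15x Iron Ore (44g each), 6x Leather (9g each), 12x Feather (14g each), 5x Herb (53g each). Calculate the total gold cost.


Cost breakdown:
  Iron Ore: 15 * 44 = 660
  Leather: 6 * 9 = 54
  Feather: 12 * 14 = 168
  Herb: 5 * 53 = 265
Total = 660 + 54 + 168 + 265 = 1147

1147 gold


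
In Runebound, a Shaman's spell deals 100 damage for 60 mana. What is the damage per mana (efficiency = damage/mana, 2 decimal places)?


Efficiency = damage / mana
= 100 / 60
= 1.67

1.67 dmg/mana


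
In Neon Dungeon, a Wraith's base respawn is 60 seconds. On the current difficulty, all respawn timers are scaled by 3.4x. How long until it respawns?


Respawn time = base * multiplier
= 60 * 3.4
= 204.0 seconds

204.0 seconds


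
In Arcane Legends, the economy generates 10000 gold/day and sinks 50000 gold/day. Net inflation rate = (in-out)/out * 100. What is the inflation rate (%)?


Net gold = 10000 - 50000 = -40000
Inflation rate = net / sunk * 100 = -40000 / 50000 * 100
= -0.8 * 100
= -80.00%

-80.00%


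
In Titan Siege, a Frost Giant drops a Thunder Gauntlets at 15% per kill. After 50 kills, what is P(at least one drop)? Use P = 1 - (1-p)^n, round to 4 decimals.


P(at least one) = 1 - P(none) = 1 - (1-p)^n
p = 15/100 = 0.15
1 - p = 0.85
(1 - p)^50 = 0.85^50 = 0.000296
P(at least one) = 1 - 0.000296 = 0.9997

0.9997


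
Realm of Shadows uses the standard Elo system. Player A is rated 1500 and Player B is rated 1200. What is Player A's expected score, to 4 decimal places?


Elo expected score: Ea = 1/(1 + 10^((Rb-Ra)/400))
Rb - Ra = 1200 - 1500 = -300
(Rb-Ra)/400 = -300/400 = -0.75
10^-0.75 = 0.177828
Ea = 1/(1 + 0.177828) = 1/1.177828 = 0.8490

0.8490


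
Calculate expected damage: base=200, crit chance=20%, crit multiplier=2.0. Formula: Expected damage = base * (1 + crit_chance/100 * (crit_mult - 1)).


E[dmg] = base * (1 + crit_chance * (crit_mult - 1))
cc as decimal = 20/100 = 0.2
cm - 1 = 2.0 - 1 = 1.0
Bonus factor = 0.2 * 1.0 = 0.2
Total multiplier = 1 + 0.2 = 1.2
Expected damage = 200 * 1.2 = 240.00

240.00 damage


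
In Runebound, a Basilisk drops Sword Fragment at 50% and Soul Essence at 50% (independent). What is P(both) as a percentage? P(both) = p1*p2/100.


For independent events, P(both) = P(A) * P(B)
= 50% * 50%
= 2500 / 100 %
= 25.0%

25.0%


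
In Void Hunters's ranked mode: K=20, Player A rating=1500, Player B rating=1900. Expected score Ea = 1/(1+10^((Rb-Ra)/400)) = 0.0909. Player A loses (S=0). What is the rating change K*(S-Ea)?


Elo update: delta = K * (S - Ea), where S = 0 (loses)
S - Ea = 0 - 0.0909 = -0.0909
Rating change = 20 * -0.0909
= -1.82

-1.82 rating points


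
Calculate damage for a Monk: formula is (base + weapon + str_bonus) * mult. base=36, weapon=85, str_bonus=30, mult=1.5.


Sum base + weapon + str = 36 + 85 + 30 = 151
Multiply by 1.5:
151 * 1.5 = 226.5

226.5 damage


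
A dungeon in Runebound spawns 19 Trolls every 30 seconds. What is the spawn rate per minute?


Spawns per minute = count * (60 / interval)
= 19 * (60 / 30)
= 19 * 2.0
= 38.0

38.0 per minute


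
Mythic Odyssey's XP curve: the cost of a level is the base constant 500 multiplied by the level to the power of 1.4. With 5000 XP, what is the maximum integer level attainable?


XP = 500 * level^1.4, so level = (XP / 500)^(1/1.4)
= (5000 / 500)^(1/1.4)
= 10.0^0.7143
= 5.1795
Floor: level = 5

level 5


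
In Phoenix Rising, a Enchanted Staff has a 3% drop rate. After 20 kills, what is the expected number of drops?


Expected drops = kills * (drop_rate / 100)
= 20 * (3 / 100)
= 20 * 0.03
= 0.6

0.6 drops


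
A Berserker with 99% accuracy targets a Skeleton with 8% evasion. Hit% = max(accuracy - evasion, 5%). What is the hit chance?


accuracy - evasion = 99 - 8 = 91
Apply floor: max(91, 5) = 91
Hit chance = 91%

91%


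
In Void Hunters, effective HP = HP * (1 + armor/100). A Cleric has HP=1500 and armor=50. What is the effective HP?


EHP = 1500 * (1 + 50/100)
= 1500 * (1 + 0.5)
= 1500 * 1.5
= 2250.0

2250.0 EHP


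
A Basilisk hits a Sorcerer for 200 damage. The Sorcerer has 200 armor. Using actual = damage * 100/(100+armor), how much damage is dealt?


actual = 200 * 100 / (100 + 200)
= 200 * 100 / 300
= 20000 / 300
= 66.67

66.67 damage


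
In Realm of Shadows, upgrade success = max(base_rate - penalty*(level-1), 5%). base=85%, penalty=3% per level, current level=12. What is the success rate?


raw_rate = 85 - 3 * (12 - 1)
= 85 - 3 * 11
= 85 - 33
= 52
Apply floor: max(52, 5) = 52%

52%


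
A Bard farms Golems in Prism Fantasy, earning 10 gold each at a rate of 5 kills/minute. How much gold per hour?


Gold per minute = 10 * 5 = 50
Gold per hour = 50 * 60 = 3000

3000 gold/hour


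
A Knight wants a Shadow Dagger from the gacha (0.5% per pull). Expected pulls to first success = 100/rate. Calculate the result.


Expected pulls for a geometric distribution = 1/p = 100 / rate%
= 100 / 0.5
= 200.0

200.0 pulls


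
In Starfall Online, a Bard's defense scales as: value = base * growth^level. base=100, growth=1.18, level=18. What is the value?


value = base * growth^level
= 100 * 1.18^18
= 100 * 19.673251
= 1967.33

1967.33 defense


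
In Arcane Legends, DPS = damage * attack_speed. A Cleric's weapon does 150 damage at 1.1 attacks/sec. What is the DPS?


DPS = damage * attack_speed
= 150 * 1.1
= 165.0

165.0 DPS


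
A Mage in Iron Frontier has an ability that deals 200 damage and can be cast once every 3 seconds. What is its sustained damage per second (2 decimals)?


DPS = damage / cooldown
= 200 / 3
= 66.67

66.67 DPS


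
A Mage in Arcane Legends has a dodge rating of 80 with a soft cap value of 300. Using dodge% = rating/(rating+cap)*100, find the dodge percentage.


dodge% = 80 / (80 + 300) * 100
= 80 / 380 * 100
= 0.210526 * 100
= 21.05%

21.05%


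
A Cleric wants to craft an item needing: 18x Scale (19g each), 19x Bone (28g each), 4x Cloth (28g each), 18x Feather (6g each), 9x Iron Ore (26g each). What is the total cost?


Cost breakdown:
  Scale: 18 * 19 = 342
  Bone: 19 * 28 = 532
  Cloth: 4 * 28 = 112
  Feather: 18 * 6 = 108
  Iron Ore: 9 * 26 = 234
Total = 342 + 532 + 112 + 108 + 234 = 1328

1328 gold


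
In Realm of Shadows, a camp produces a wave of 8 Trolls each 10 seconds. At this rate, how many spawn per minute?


Spawns per minute = count * (60 / interval)
= 8 * (60 / 10)
= 8 * 6.0
= 48.0

48.0 per minute


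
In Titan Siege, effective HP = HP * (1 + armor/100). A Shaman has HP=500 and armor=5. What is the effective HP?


EHP = 500 * (1 + 5/100)
= 500 * (1 + 0.05)
= 500 * 1.05
= 525.0

525.0 EHP


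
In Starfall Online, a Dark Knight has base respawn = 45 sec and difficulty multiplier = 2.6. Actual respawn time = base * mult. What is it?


Respawn time = base * multiplier
= 45 * 2.6
= 117.0 seconds

117.0 seconds


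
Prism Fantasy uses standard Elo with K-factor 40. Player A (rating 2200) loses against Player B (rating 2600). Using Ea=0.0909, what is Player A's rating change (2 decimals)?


Elo update: delta = K * (S - Ea), where S = 0 (loses)
S - Ea = 0 - 0.0909 = -0.0909
Rating change = 40 * -0.0909
= -3.64

-3.64 rating points


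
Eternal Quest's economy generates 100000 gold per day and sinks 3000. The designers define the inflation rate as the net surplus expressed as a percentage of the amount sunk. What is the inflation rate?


Net gold = 100000 - 3000 = 97000
Inflation rate = net / sunk * 100 = 97000 / 3000 * 100
= 32.333333 * 100
= 3233.33%

3233.33%


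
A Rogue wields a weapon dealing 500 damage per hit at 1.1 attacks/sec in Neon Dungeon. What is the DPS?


DPS = damage * attack_speed
= 500 * 1.1
= 550.0

550.0 DPS


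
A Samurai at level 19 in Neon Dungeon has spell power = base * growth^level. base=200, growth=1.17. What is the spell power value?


value = base * growth^level
= 200 * 1.17^19
= 200 * 19.748375
= 3949.68

3949.68 spell power


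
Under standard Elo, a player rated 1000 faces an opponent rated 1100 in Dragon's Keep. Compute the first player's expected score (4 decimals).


Elo expected score: Ea = 1/(1 + 10^((Rb-Ra)/400))
Rb - Ra = 1100 - 1000 = 100
(Rb-Ra)/400 = 100/400 = 0.25
10^0.25 = 1.778279
Ea = 1/(1 + 1.778279) = 1/2.778279 = 0.3599

0.3599


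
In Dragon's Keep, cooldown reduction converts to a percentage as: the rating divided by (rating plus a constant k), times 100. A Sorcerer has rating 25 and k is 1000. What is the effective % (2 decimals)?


effective% = rating / (rating + k) * 100
= 25 / (25 + 1000) * 100
= 25 / 1025 * 100
= 0.02439 * 100
= 2.44%

2.44%


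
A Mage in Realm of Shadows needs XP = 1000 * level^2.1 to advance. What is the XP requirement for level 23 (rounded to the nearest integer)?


XP = 1000 * level^2.1
Substitute level = 23:
XP = 1000 * 23^2.1
= 1000 * 723.81646
= 723816

723816 XP


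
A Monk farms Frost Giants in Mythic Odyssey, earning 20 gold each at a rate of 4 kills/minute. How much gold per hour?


Gold per minute = 20 * 4 = 80
Gold per hour = 80 * 60 = 4800

4800 gold/hour


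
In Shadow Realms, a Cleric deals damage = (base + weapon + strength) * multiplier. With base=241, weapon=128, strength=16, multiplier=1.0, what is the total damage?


Sum base + weapon + str = 241 + 128 + 16 = 385
Multiply by 1.0:
385 * 1.0 = 385.0

385.0 damage


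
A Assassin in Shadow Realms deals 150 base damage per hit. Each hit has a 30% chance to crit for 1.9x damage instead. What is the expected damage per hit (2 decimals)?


E[dmg] = base * (1 + crit_chance * (crit_mult - 1))
cc as decimal = 30/100 = 0.3
cm - 1 = 1.9 - 1 = 0.9
Bonus factor = 0.3 * 0.9 = 0.27
Total multiplier = 1 + 0.27 = 1.27
Expected damage = 150 * 1.27 = 190.50

190.50 damage


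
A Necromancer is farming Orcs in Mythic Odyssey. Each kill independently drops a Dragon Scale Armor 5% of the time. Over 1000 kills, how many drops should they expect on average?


Expected drops = kills * (drop_rate / 100)
= 1000 * (5 / 100)
= 1000 * 0.05
= 50.0

50.0 drops


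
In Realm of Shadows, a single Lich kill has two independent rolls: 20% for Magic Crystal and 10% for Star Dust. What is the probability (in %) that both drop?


For independent events, P(both) = P(A) * P(B)
= 20% * 10%
= 200 / 100 %
= 2.0%

2.0%


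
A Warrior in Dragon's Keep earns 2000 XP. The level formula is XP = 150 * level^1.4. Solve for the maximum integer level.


XP = 150 * level^1.4, so level = (XP / 150)^(1/1.4)
= (2000 / 150)^(1/1.4)
= 13.3333^0.7143
= 6.361
Floor: level = 6

level 6


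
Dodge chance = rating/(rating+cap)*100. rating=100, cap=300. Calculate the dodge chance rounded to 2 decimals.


dodge% = 100 / (100 + 300) * 100
= 100 / 400 * 100
= 0.25 * 100
= 25.00%

25.00%


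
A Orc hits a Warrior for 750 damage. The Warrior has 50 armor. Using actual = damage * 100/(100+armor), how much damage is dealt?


actual = 750 * 100 / (100 + 50)
= 750 * 100 / 150
= 75000 / 150
= 500.00

500.00 damage


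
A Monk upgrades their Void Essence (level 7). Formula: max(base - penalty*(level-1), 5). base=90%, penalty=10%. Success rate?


raw_rate = 90 - 10 * (7 - 1)
= 90 - 10 * 6
= 90 - 60
= 30
Apply floor: max(30, 5) = 30%

30%


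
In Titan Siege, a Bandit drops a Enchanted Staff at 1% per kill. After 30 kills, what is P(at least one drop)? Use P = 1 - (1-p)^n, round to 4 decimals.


P(at least one) = 1 - P(none) = 1 - (1-p)^n
p = 1/100 = 0.01
1 - p = 0.99
(1 - p)^30 = 0.99^30 = 0.739700
P(at least one) = 1 - 0.739700 = 0.2603

0.2603


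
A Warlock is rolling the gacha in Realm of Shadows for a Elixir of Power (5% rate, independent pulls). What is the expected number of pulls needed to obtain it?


Expected pulls for a geometric distribution = 1/p = 100 / rate%
= 100 / 5
= 20.0

20.0 pulls


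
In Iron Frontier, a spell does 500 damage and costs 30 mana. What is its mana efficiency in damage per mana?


Efficiency = damage / mana
= 500 / 30
= 16.67

16.67 dmg/mana


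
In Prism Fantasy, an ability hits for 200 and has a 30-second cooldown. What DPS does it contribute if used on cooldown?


DPS = damage / cooldown
= 200 / 30
= 6.67

6.67 DPS


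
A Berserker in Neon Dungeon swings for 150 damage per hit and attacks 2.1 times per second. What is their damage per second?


DPS = damage * attack_speed
= 150 * 2.1
= 315.0

315.0 DPS


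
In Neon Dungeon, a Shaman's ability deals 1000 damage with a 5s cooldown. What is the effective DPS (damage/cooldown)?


DPS = damage / cooldown
= 1000 / 5
= 200.00

200.00 DPS


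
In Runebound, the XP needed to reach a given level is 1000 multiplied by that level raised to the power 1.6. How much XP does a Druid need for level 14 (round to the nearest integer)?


XP = 1000 * level^1.6
Substitute level = 14:
XP = 1000 * 14^1.6
= 1000 * 68.2032
= 68203

68203 XP


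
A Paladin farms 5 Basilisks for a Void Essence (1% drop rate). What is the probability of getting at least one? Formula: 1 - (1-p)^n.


P(at least one) = 1 - P(none) = 1 - (1-p)^n
p = 1/100 = 0.01
1 - p = 0.99
(1 - p)^5 = 0.99^5 = 0.950990
P(at least one) = 1 - 0.950990 = 0.0490

0.0490


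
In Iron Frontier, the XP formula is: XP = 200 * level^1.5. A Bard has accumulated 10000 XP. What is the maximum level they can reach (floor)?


XP = 200 * level^1.5, so level = (XP / 200)^(1/1.5)
= (10000 / 200)^(1/1.5)
= 50.0^0.6667
= 13.5721
Floor: level = 13

level 13


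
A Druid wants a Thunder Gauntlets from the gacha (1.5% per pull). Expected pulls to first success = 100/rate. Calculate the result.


Expected pulls for a geometric distribution = 1/p = 100 / rate%
= 100 / 1.5
= 66.67

66.67 pulls


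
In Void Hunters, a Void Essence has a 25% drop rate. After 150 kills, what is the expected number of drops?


Expected drops = kills * (drop_rate / 100)
= 150 * (25 / 100)
= 150 * 0.25
= 37.5

37.5 drops


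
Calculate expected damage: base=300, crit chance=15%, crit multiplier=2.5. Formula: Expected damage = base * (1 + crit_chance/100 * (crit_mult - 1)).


E[dmg] = base * (1 + crit_chance * (crit_mult - 1))
cc as decimal = 15/100 = 0.15
cm - 1 = 2.5 - 1 = 1.5
Bonus factor = 0.15 * 1.5 = 0.225
Total multiplier = 1 + 0.225 = 1.225
Expected damage = 300 * 1.225 = 367.50

367.50 damage


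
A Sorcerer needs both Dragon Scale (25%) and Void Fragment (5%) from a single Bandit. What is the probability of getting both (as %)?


For independent events, P(both) = P(A) * P(B)
= 25% * 5%
= 125 / 100 %
= 1.25%

1.25%


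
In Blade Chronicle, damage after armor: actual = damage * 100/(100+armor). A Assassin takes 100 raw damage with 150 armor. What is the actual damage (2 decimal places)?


actual = 100 * 100 / (100 + 150)
= 100 * 100 / 250
= 10000 / 250
= 40.00

40.00 damage


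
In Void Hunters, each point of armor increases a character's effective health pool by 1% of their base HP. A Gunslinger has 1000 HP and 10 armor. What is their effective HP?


EHP = 1000 * (1 + 10/100)
= 1000 * (1 + 0.1)
= 1000 * 1.1
= 1100.0

1100.0 EHP


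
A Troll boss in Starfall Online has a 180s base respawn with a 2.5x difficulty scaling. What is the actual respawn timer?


Respawn time = base * multiplier
= 180 * 2.5
= 450.0 seconds

450.0 seconds


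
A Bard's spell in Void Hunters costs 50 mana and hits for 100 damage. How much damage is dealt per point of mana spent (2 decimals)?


Efficiency = damage / mana
= 100 / 50
= 2.00

2.00 dmg/mana


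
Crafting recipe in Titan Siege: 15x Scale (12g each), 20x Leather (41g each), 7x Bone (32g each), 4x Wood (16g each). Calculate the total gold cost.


Cost breakdown:
  Scale: 15 * 12 = 180
  Leather: 20 * 41 = 820
  Bone: 7 * 32 = 224
  Wood: 4 * 16 = 64
Total = 180 + 820 + 224 + 64 = 1288

1288 gold


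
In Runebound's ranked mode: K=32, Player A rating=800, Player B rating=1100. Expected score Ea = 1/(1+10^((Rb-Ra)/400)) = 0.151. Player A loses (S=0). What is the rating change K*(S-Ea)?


Elo update: delta = K * (S - Ea), where S = 0 (loses)
S - Ea = 0 - 0.151 = -0.151
Rating change = 32 * -0.151
= -4.83

-4.83 rating points


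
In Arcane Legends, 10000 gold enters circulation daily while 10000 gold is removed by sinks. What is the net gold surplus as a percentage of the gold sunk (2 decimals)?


Net gold = 10000 - 10000 = 0
Inflation rate = net / sunk * 100 = 0 / 10000 * 100
= 0.0 * 100
= 0.00%

0.00%


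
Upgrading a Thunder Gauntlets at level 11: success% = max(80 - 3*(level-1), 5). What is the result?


raw_rate = 80 - 3 * (11 - 1)
= 80 - 3 * 10
= 80 - 30
= 50
Apply floor: max(50, 5) = 50%

50%


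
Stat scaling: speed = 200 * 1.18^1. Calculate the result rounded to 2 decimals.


value = base * growth^level
= 200 * 1.18^1
= 200 * 1.18
= 236.00

236.00 speed


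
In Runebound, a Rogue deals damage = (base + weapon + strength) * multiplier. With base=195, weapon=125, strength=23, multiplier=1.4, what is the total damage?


Sum base + weapon + str = 195 + 125 + 23 = 343
Multiply by 1.4:
343 * 1.4 = 480.2

480.2 damage


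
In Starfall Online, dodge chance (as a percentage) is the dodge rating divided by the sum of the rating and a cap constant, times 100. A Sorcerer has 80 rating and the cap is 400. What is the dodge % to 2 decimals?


dodge% = 80 / (80 + 400) * 100
= 80 / 480 * 100
= 0.166667 * 100
= 16.67%

16.67%


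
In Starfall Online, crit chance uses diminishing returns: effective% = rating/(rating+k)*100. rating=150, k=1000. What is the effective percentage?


effective% = rating / (rating + k) * 100
= 150 / (150 + 1000) * 100
= 150 / 1150 * 100
= 0.130435 * 100
= 13.04%

13.04%


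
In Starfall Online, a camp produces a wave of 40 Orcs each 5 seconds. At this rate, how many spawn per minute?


Spawns per minute = count * (60 / interval)
= 40 * (60 / 5)
= 40 * 12.0
= 480.0

480.0 per minute


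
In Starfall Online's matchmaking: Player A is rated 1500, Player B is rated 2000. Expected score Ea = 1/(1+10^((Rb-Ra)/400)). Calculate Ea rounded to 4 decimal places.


Elo expected score: Ea = 1/(1 + 10^((Rb-Ra)/400))
Rb - Ra = 2000 - 1500 = 500
(Rb-Ra)/400 = 500/400 = 1.25
10^1.25 = 17.782794
Ea = 1/(1 + 17.782794) = 1/18.782794 = 0.0532

0.0532


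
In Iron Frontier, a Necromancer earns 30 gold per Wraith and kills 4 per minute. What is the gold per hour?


Gold per minute = 30 * 4 = 120
Gold per hour = 120 * 60 = 7200

7200 gold/hour


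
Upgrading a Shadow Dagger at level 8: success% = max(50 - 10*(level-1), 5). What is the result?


raw_rate = 50 - 10 * (8 - 1)
= 50 - 10 * 7
= 50 - 70
= -20
Apply floor: max(-20, 5) = 5%

5%


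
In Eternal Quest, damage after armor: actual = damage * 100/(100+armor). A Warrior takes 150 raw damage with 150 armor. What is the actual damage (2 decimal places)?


actual = 150 * 100 / (100 + 150)
= 150 * 100 / 250
= 15000 / 250
= 60.00

60.00 damage


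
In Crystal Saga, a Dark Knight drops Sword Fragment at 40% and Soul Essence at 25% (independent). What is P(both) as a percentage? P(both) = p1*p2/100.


For independent events, P(both) = P(A) * P(B)
= 40% * 25%
= 1000 / 100 %
= 10.0%

10.0%


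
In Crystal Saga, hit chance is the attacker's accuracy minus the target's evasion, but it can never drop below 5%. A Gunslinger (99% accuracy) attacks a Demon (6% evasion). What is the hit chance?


accuracy - evasion = 99 - 6 = 93
Apply floor: max(93, 5) = 93
Hit chance = 93%

93%


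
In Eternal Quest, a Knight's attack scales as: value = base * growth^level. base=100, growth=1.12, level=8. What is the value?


value = base * growth^level
= 100 * 1.12^8
= 100 * 2.475963
= 247.60

247.60 attack


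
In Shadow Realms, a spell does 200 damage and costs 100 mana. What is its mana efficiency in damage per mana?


Efficiency = damage / mana
= 200 / 100
= 2.00

2.00 dmg/mana


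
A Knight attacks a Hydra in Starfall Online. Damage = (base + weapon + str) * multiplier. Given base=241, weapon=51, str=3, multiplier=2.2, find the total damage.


Sum base + weapon + str = 241 + 51 + 3 = 295
Multiply by 2.2:
295 * 2.2 = 649.0

649.0 damage


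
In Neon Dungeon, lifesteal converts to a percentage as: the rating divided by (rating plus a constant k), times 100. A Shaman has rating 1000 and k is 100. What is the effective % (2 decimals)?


effective% = rating / (rating + k) * 100
= 1000 / (1000 + 100) * 100
= 1000 / 1100 * 100
= 0.909091 * 100
= 90.91%

90.91%


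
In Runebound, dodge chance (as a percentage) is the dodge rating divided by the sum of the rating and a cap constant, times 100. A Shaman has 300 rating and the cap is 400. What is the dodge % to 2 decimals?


dodge% = 300 / (300 + 400) * 100
= 300 / 700 * 100
= 0.428571 * 100
= 42.86%

42.86%


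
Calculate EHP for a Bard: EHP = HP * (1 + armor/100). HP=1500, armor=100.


EHP = 1500 * (1 + 100/100)
= 1500 * (1 + 1.0)
= 1500 * 2.0
= 3000.0

3000.0 EHP


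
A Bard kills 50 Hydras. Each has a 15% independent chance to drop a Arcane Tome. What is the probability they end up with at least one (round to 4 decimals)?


P(at least one) = 1 - P(none) = 1 - (1-p)^n
p = 15/100 = 0.15
1 - p = 0.85
(1 - p)^50 = 0.85^50 = 0.000296
P(at least one) = 1 - 0.000296 = 0.9997

0.9997


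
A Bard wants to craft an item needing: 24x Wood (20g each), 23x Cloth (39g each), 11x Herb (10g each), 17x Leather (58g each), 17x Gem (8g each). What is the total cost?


Cost breakdown:
  Wood: 24 * 20 = 480
  Cloth: 23 * 39 = 897
  Herb: 11 * 10 = 110
  Leather: 17 * 58 = 986
  Gem: 17 * 8 = 136
Total = 480 + 897 + 110 + 986 + 136 = 2609

2609 gold


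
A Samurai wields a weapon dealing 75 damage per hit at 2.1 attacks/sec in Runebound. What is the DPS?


DPS = damage * attack_speed
= 75 * 2.1
= 157.5

157.5 DPS


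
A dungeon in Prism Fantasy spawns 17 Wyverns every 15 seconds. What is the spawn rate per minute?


Spawns per minute = count * (60 / interval)
= 17 * (60 / 15)
= 17 * 4.0
= 68.0

68.0 per minute


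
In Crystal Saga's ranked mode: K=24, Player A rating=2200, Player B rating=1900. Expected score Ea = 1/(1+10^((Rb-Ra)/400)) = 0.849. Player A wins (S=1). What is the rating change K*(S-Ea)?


Elo update: delta = K * (S - Ea), where S = 1 (wins)
S - Ea = 1 - 0.849 = 0.151
Rating change = 24 * 0.151
= 3.62

3.62 rating points


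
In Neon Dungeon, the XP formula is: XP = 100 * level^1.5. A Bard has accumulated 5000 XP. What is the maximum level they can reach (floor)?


XP = 100 * level^1.5, so level = (XP / 100)^(1/1.5)
= (5000 / 100)^(1/1.5)
= 50.0^0.6667
= 13.5721
Floor: level = 13

level 13


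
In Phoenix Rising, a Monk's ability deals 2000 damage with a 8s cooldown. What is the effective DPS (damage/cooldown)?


DPS = damage / cooldown
= 2000 / 8
= 250.00

250.00 DPS


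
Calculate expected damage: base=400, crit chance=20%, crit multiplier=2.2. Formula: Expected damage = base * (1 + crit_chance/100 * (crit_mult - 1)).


E[dmg] = base * (1 + crit_chance * (crit_mult - 1))
cc as decimal = 20/100 = 0.2
cm - 1 = 2.2 - 1 = 1.2
Bonus factor = 0.2 * 1.2 = 0.24
Total multiplier = 1 + 0.24 = 1.24
Expected damage = 400 * 1.24 = 496.00

496.00 damage


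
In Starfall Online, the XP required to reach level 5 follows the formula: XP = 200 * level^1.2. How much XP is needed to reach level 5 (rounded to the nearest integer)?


XP = 200 * level^1.2
Substitute level = 5:
XP = 200 * 5^1.2
= 200 * 6.8986
= 1380

1380 XP


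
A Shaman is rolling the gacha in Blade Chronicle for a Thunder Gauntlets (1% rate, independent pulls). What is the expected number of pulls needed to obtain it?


Expected pulls for a geometric distribution = 1/p = 100 / rate%
= 100 / 1
= 100.0

100.0 pulls


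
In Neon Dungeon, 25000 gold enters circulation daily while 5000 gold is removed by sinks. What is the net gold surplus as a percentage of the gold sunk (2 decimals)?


Net gold = 25000 - 5000 = 20000
Inflation rate = net / sunk * 100 = 20000 / 5000 * 100
= 4.0 * 100
= 400.00%

400.00%


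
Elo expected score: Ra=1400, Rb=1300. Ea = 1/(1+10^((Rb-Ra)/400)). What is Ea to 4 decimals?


Elo expected score: Ea = 1/(1 + 10^((Rb-Ra)/400))
Rb - Ra = 1300 - 1400 = -100
(Rb-Ra)/400 = -100/400 = -0.25
10^-0.25 = 0.562341
Ea = 1/(1 + 0.562341) = 1/1.562341 = 0.6401

0.6401


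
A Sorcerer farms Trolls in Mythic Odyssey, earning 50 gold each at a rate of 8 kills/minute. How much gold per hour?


Gold per minute = 50 * 8 = 400
Gold per hour = 400 * 60 = 24000

24000 gold/hour


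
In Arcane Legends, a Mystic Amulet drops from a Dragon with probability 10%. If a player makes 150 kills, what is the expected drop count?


Expected drops = kills * (drop_rate / 100)
= 150 * (10 / 100)
= 150 * 0.1
= 15.0

15.0 drops


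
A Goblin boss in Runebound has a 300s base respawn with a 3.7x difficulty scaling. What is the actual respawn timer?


Respawn time = base * multiplier
= 300 * 3.7
= 1110.0 seconds

1110.0 seconds


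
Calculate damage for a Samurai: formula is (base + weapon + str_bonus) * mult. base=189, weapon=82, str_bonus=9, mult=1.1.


Sum base + weapon + str = 189 + 82 + 9 = 280
Multiply by 1.1:
280 * 1.1 = 308.0

308.0 damage


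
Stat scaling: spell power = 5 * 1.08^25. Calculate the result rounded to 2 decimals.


value = base * growth^level
= 5 * 1.08^25
= 5 * 6.848475
= 34.24

34.24 spell power


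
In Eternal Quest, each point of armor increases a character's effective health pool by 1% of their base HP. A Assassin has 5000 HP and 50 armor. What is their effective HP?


EHP = 5000 * (1 + 50/100)
= 5000 * (1 + 0.5)
= 5000 * 1.5
= 7500.0

7500.0 EHP


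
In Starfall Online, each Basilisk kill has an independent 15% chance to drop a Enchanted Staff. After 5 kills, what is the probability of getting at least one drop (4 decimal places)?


P(at least one) = 1 - P(none) = 1 - (1-p)^n
p = 15/100 = 0.15
1 - p = 0.85
(1 - p)^5 = 0.85^5 = 0.443705
P(at least one) = 1 - 0.443705 = 0.5563

0.5563


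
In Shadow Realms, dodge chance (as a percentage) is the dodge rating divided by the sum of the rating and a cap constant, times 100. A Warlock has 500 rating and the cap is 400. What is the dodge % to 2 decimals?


dodge% = 500 / (500 + 400) * 100
= 500 / 900 * 100
= 0.555556 * 100
= 55.56%

55.56%


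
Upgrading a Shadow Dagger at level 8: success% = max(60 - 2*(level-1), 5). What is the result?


raw_rate = 60 - 2 * (8 - 1)
= 60 - 2 * 7
= 60 - 14
= 46
Apply floor: max(46, 5) = 46%

46%


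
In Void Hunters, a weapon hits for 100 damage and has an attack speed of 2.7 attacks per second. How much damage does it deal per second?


DPS = damage * attack_speed
= 100 * 2.7
= 270.0

270.0 DPS


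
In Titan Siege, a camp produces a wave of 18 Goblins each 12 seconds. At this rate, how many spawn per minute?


Spawns per minute = count * (60 / interval)
= 18 * (60 / 12)
= 18 * 5.0
= 90.0

90.0 per minute


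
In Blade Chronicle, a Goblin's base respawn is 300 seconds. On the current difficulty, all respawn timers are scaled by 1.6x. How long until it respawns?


Respawn time = base * multiplier
= 300 * 1.6
= 480.0 seconds

480.0 seconds


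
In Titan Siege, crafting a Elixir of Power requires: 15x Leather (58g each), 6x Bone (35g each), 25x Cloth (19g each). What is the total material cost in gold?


Cost breakdown:
  Leather: 15 * 58 = 870
  Bone: 6 * 35 = 210
  Cloth: 25 * 19 = 475
Total = 870 + 210 + 475 = 1555

1555 gold


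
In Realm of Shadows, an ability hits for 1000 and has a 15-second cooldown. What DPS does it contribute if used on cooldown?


DPS = damage / cooldown
= 1000 / 15
= 66.67

66.67 DPS


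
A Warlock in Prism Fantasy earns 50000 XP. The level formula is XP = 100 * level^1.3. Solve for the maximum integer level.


XP = 100 * level^1.3, so level = (XP / 100)^(1/1.3)
= (50000 / 100)^(1/1.3)
= 500.0^0.7692
= 119.1601
Floor: level = 119

level 119


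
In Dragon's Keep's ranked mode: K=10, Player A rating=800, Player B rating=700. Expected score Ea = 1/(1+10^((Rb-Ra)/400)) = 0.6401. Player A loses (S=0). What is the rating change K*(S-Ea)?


Elo update: delta = K * (S - Ea), where S = 0 (loses)
S - Ea = 0 - 0.6401 = -0.6401
Rating change = 10 * -0.6401
= -6.40

-6.40 rating points


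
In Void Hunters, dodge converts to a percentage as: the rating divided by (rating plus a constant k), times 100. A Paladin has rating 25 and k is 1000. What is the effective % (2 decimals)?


effective% = rating / (rating + k) * 100
= 25 / (25 + 1000) * 100
= 25 / 1025 * 100
= 0.02439 * 100
= 2.44%

2.44%


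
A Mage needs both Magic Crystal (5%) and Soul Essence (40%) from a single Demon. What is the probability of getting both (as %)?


For independent events, P(both) = P(A) * P(B)
= 5% * 40%
= 200 / 100 %
= 2.0%

2.0%


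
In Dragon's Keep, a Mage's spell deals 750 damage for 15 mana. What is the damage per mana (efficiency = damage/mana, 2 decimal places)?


Efficiency = damage / mana
= 750 / 15
= 50.00

50.00 dmg/mana


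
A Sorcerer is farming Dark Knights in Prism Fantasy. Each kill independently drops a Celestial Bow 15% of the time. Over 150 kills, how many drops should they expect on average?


Expected drops = kills * (drop_rate / 100)
= 150 * (15 / 100)
= 150 * 0.15
= 22.5

22.5 drops


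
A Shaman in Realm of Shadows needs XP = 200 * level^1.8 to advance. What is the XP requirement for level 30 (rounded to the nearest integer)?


XP = 200 * level^1.8
Substitute level = 30:
XP = 200 * 30^1.8
= 200 * 455.8461
= 91169

91169 XP


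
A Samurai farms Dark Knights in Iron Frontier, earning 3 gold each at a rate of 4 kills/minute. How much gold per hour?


Gold per minute = 3 * 4 = 12
Gold per hour = 12 * 60 = 720

720 gold/hour


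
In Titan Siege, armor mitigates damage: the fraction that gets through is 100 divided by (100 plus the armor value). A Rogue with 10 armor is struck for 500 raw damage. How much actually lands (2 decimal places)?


actual = 500 * 100 / (100 + 10)
= 500 * 100 / 110
= 50000 / 110
= 454.55

454.55 damage


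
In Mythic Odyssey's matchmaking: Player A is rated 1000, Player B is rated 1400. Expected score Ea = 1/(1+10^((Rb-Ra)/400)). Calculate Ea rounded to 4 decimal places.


Elo expected score: Ea = 1/(1 + 10^((Rb-Ra)/400))
Rb - Ra = 1400 - 1000 = 400
(Rb-Ra)/400 = 400/400 = 1.0
10^1.0 = 10.0
Ea = 1/(1 + 10.0) = 1/11.0 = 0.0909

0.0909


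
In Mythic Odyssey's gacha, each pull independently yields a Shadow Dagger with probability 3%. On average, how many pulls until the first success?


Expected pulls for a geometric distribution = 1/p = 100 / rate%
= 100 / 3
= 33.33

33.33 pulls


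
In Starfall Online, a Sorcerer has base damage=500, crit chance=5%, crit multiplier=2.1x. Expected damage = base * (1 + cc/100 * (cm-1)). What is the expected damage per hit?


E[dmg] = base * (1 + crit_chance * (crit_mult - 1))
cc as decimal = 5/100 = 0.05
cm - 1 = 2.1 - 1 = 1.1
Bonus factor = 0.05 * 1.1 = 0.055
Total multiplier = 1 + 0.055 = 1.055
Expected damage = 500 * 1.055 = 527.50

527.50 damage


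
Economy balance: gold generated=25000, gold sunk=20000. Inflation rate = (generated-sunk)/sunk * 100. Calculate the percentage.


Net gold = 25000 - 20000 = 5000
Inflation rate = net / sunk * 100 = 5000 / 20000 * 100
= 0.25 * 100
= 25.00%

25.00%


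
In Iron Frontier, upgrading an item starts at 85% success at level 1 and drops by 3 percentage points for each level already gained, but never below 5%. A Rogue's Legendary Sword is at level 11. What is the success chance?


raw_rate = 85 - 3 * (11 - 1)
= 85 - 3 * 10
= 85 - 30
= 55
Apply floor: max(55, 5) = 55%

55%


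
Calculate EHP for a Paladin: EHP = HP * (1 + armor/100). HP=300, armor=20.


EHP = 300 * (1 + 20/100)
= 300 * (1 + 0.2)
= 300 * 1.2
= 360.0

360.0 EHP


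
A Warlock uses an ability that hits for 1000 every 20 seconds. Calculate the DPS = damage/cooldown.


DPS = damage / cooldown
= 1000 / 20
= 50.00

50.00 DPS


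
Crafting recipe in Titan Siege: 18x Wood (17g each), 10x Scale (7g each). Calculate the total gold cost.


Cost breakdown:
  Wood: 18 * 17 = 306
  Scale: 10 * 7 = 70
Total = 306 + 70 = 376

376 gold


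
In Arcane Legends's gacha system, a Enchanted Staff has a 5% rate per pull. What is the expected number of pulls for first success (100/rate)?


Expected pulls for a geometric distribution = 1/p = 100 / rate%
= 100 / 5
= 20.0

20.0 pulls


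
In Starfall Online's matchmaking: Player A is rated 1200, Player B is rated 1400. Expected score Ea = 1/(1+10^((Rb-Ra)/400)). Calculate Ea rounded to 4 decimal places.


Elo expected score: Ea = 1/(1 + 10^((Rb-Ra)/400))
Rb - Ra = 1400 - 1200 = 200
(Rb-Ra)/400 = 200/400 = 0.5
10^0.5 = 3.162278
Ea = 1/(1 + 3.162278) = 1/4.162278 = 0.2403

0.2403


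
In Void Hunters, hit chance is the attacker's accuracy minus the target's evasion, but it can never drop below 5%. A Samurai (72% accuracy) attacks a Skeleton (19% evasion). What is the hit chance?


accuracy - evasion = 72 - 19 = 53
Apply floor: max(53, 5) = 53
Hit chance = 53%

53%


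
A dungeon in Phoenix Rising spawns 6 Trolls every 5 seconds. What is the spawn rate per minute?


Spawns per minute = count * (60 / interval)
= 6 * (60 / 5)
= 6 * 12.0
= 72.0

72.0 per minute


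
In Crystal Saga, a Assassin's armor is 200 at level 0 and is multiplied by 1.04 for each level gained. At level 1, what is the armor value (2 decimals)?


value = base * growth^level
= 200 * 1.04^1
= 200 * 1.04
= 208.00

208.00 armor


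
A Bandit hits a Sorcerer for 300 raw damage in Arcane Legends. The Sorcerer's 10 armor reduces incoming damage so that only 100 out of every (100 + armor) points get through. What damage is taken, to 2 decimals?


actual = 300 * 100 / (100 + 10)
= 300 * 100 / 110
= 30000 / 110
= 272.73

272.73 damage


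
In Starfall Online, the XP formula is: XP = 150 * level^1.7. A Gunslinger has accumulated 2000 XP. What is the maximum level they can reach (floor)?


XP = 150 * level^1.7, so level = (XP / 150)^(1/1.7)
= (2000 / 150)^(1/1.7)
= 13.3333^0.5882
= 4.5891
Floor: level = 4

level 4


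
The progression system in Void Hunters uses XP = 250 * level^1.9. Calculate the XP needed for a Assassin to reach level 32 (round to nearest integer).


XP = 250 * level^1.9
Substitute level = 32:
XP = 250 * 32^1.9
= 250 * 724.0773
= 181019

181019 XP


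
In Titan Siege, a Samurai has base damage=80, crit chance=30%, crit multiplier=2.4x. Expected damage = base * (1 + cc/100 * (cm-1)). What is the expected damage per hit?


E[dmg] = base * (1 + crit_chance * (crit_mult - 1))
cc as decimal = 30/100 = 0.3
cm - 1 = 2.4 - 1 = 1.4
Bonus factor = 0.3 * 1.4 = 0.42
Total multiplier = 1 + 0.42 = 1.42
Expected damage = 80 * 1.42 = 113.60

113.60 damage


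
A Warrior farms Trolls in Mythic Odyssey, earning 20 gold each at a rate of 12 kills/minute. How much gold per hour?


Gold per minute = 20 * 12 = 240
Gold per hour = 240 * 60 = 14400

14400 gold/hour


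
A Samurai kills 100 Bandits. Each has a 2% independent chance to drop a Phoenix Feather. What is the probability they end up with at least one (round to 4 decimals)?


P(at least one) = 1 - P(none) = 1 - (1-p)^n
p = 2/100 = 0.02
1 - p = 0.98
(1 - p)^100 = 0.98^100 = 0.132620
P(at least one) = 1 - 0.132620 = 0.8674

0.8674


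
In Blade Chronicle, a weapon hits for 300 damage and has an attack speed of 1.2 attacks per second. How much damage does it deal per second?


DPS = damage * attack_speed
= 300 * 1.2
= 360.0

360.0 DPS


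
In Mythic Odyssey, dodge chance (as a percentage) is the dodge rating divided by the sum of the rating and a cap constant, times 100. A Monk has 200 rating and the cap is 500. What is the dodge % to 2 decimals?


dodge% = 200 / (200 + 500) * 100
= 200 / 700 * 100
= 0.285714 * 100
= 28.57%

28.57%


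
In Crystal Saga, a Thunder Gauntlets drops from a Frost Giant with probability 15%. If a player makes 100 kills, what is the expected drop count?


Expected drops = kills * (drop_rate / 100)
= 100 * (15 / 100)
= 100 * 0.15
= 15.0

15.0 drops


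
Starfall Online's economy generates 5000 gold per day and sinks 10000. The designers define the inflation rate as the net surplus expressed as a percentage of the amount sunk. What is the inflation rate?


Net gold = 5000 - 10000 = -5000
Inflation rate = net / sunk * 100 = -5000 / 10000 * 100
= -0.5 * 100
= -50.00%

-50.00%


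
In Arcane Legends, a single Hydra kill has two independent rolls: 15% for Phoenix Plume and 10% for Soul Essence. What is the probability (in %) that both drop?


For independent events, P(both) = P(A) * P(B)
= 15% * 10%
= 150 / 100 %
= 1.5%

1.5%


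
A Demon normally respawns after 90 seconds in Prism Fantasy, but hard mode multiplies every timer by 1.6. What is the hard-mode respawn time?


Respawn time = base * multiplier
= 90 * 1.6
= 144.0 seconds

144.0 seconds


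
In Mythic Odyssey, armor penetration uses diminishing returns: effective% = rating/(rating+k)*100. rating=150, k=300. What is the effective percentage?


effective% = rating / (rating + k) * 100
= 150 / (150 + 300) * 100
= 150 / 450 * 100
= 0.333333 * 100
= 33.33%

33.33%


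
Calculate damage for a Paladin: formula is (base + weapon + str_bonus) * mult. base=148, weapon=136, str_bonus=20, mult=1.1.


Sum base + weapon + str = 148 + 136 + 20 = 304
Multiply by 1.1:
304 * 1.1 = 334.4

334.4 damage


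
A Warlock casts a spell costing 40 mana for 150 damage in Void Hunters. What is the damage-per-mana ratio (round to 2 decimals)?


Efficiency = damage / mana
= 150 / 40
= 3.75

3.75 dmg/mana


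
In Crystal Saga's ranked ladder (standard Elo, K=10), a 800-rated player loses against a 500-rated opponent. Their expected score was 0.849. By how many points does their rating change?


Elo update: delta = K * (S - Ea), where S = 0 (loses)
S - Ea = 0 - 0.849 = -0.849
Rating change = 10 * -0.849
= -8.49

-8.49 rating points


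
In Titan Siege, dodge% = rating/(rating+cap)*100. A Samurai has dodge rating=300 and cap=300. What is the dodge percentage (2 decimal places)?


dodge% = 300 / (300 + 300) * 100
= 300 / 600 * 100
= 0.5 * 100
= 50.00%

50.00%


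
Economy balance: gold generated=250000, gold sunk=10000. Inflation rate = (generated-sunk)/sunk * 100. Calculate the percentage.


Net gold = 250000 - 10000 = 240000
Inflation rate = net / sunk * 100 = 240000 / 10000 * 100
= 24.0 * 100
= 2400.00%

2400.00%


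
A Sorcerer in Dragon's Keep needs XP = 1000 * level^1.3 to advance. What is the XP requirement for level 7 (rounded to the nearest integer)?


XP = 1000 * level^1.3
Substitute level = 7:
XP = 1000 * 7^1.3
= 1000 * 12.5495
= 12550

12550 XP


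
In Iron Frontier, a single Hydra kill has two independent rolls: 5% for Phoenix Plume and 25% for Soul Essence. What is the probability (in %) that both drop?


For independent events, P(both) = P(A) * P(B)
= 5% * 25%
= 125 / 100 %
= 1.25%

1.25%


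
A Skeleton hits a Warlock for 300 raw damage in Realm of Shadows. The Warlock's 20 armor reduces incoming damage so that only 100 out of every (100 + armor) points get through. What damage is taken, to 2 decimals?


actual = 300 * 100 / (100 + 20)
= 300 * 100 / 120
= 30000 / 120
= 250.00

250.00 damage
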